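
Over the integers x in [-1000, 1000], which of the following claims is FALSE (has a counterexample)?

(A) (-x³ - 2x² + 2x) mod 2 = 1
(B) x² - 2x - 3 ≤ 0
(A) x = 0: LHS = (-0³ - 2·0² + 2·0) mod 2 = 0 mod 2 = 0; 0 = 1 — FAILS
(B) x = -2: LHS = (-2)² - 2·(-2) - 3 = 5; 5 ≤ 0 — FAILS

Answer: Both A and B are false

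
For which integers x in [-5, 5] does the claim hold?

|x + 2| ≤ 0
Holds for: {-2}
Fails for: {-5, -4, -3, -1, 0, 1, 2, 3, 4, 5}

Answer: {-2}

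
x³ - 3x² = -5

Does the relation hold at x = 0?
x = 0: LHS = 0³ - 3·0² = 0; 0 = -5 — FAILS

The relation fails at x = 0, so x = 0 is a counterexample.

Answer: No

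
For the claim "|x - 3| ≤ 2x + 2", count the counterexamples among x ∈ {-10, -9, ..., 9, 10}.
Counterexamples in [-10, 10]: {-10, -9, -8, -7, -6, -5, -4, -3, -2, -1, 0}.

Counting them gives 11 values.

Answer: 11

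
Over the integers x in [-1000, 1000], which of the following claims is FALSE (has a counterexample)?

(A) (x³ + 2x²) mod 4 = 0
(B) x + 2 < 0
(A) x = 1: LHS = (1³ + 2·1²) mod 4 = 3 mod 4 = 3; 3 = 0 — FAILS
(B) x = 0: LHS = 0 + 2 = 2; 2 < 0 — FAILS

Answer: Both A and B are false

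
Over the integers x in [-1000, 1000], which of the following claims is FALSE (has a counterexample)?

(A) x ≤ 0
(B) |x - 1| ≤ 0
(A) x = 1: 1 ≤ 0 — FAILS
(B) x = 0: LHS = |0 - 1| = |-1| = 1; 1 ≤ 0 — FAILS

Answer: Both A and B are false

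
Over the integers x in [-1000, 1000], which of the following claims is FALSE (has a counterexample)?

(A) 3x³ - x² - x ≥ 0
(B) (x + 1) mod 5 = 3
(A) x = -1: LHS = 3·(-1)³ - (-1)² - (-1) = -3; -3 ≥ 0 — FAILS
(B) x = 0: LHS = (0 + 1) mod 5 = 1 mod 5 = 1; 1 = 3 — FAILS

Answer: Both A and B are false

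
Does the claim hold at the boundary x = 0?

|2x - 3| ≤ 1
x = 0: LHS = |2·0 - 3| = |-3| = 3; 3 ≤ 1 — FAILS

The relation fails at x = 0, so x = 0 is a counterexample.

Answer: No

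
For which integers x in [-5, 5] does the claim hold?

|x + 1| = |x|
Track d = LHS − RHS over the integers in [-5, 5]. Equality would need d = 0, but d changes sign only between consecutive integers, jumping over 0:
x = -1: LHS = |(-1) + 1| = |0| = 0, RHS = |-1| = 1; 0 = 1 — FAILS  (d = -1)
x = 0: LHS = |0 + 1| = |1| = 1, RHS = |0| = 0; 1 = 0 — FAILS  (d = 1)
Away from these crossings d keeps a constant sign, and checking every integer in [-5, 5] confirms d ≠ 0 throughout. Hence the two sides are never equal, so the claimed relation (=) fails for every integer in [-5, 5].

Answer: None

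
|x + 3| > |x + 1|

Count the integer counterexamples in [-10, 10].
Counterexamples in [-10, 10]: {-10, -9, -8, -7, -6, -5, -4, -3, -2}.

Counting them gives 9 values.

Answer: 9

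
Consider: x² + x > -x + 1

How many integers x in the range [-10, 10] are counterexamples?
Counterexamples in [-10, 10]: {-2, -1, 0}.

Counting them gives 3 values.

Answer: 3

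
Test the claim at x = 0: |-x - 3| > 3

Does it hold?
x = 0: LHS = |-0 - 3| = |-3| = 3; 3 > 3 — FAILS

The relation fails at x = 0, so x = 0 is a counterexample.

Answer: No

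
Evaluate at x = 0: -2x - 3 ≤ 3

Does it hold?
x = 0: LHS = -2·0 - 3 = -3; -3 ≤ 3 — holds

The relation is satisfied at x = 0.

Answer: Yes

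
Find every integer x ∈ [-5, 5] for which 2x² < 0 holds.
Over all integers in [-5, 5], LHS − RHS is smallest at x = 0, where it equals 0:
x = 0: LHS = 2·0² = 0; 0 < 0 — FAILS
At the ends of the range:
x = -5: LHS = 2·(-5)² = 50; 50 < 0 — FAILS
x = 5: LHS = 2·5² = 50; 50 < 0 — FAILS
Hence LHS − RHS is never negative, i.e. LHS ≥ RHS throughout, so the claimed relation (<) fails for every integer in [-5, 5].

Answer: None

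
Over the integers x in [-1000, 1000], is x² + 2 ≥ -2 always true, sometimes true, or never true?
Over all integers in [-1000, 1000], LHS − RHS is smallest at x = 0, where it equals 4:
x = 0: LHS = 0² + 2 = 2; 2 ≥ -2 — holds
At the ends of the range:
x = -1000: LHS = (-1000)² + 2 = 1000002; 1000002 ≥ -2 — holds
x = 1000: LHS = 1000² + 2 = 1000002; 1000002 ≥ -2 — holds
Hence LHS − RHS is never negative, i.e. LHS ≥ RHS throughout, so the relation holds for every integer in [-1000, 1000].

No counterexample exists.

Answer: Always true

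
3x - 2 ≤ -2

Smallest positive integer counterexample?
Testing positive integers:
x = 1: LHS = 3·1 - 2 = 1; 1 ≤ -2 — FAILS  ← smallest positive counterexample

Answer: x = 1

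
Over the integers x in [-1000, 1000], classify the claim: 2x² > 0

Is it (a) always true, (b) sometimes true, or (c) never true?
Holds at x = 1: LHS = 2·1² = 2; 2 > 0 — holds
Fails at x = 0: LHS = 2·0² = 0; 0 > 0 — FAILS
It is satisfied by some integers in the range but not all.

Answer: Sometimes true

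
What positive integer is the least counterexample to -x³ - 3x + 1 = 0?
Testing positive integers:
x = 1: LHS = -1³ - 3·1 + 1 = -3; -3 = 0 — FAILS  ← smallest positive counterexample

Answer: x = 1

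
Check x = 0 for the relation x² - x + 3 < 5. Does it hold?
x = 0: LHS = 0² - 0 + 3 = 3; 3 < 5 — holds

The relation is satisfied at x = 0.

Answer: Yes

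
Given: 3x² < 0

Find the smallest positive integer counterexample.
Testing positive integers:
x = 1: LHS = 3·1² = 3; 3 < 0 — FAILS  ← smallest positive counterexample

Answer: x = 1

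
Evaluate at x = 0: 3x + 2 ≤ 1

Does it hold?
x = 0: LHS = 3·0 + 2 = 2; 2 ≤ 1 — FAILS

The relation fails at x = 0, so x = 0 is a counterexample.

Answer: No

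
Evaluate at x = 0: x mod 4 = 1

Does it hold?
x = 0: LHS = 0 mod 4 = 0; 0 = 1 — FAILS

The relation fails at x = 0, so x = 0 is a counterexample.

Answer: No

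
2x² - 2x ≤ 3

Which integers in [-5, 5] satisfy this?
Holds for: {0, 1}
Fails for: {-5, -4, -3, -2, -1, 2, 3, 4, 5}

Answer: {0, 1}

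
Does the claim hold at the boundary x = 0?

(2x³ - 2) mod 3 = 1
x = 0: LHS = (2·0³ - 2) mod 3 = (-2) mod 3 = 1; 1 = 1 — holds

The relation is satisfied at x = 0.

Answer: Yes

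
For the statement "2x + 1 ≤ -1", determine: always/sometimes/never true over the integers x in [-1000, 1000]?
Holds at x = -1: LHS = 2·(-1) + 1 = -1; -1 ≤ -1 — holds
Fails at x = 0: LHS = 2·0 + 1 = 1; 1 ≤ -1 — FAILS
It is satisfied by some integers in the range but not all.

Answer: Sometimes true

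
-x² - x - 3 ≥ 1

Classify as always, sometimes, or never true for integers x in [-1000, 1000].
Over all integers in [-1000, 1000], LHS − RHS is largest at x = 0, where it equals -4:
x = 0: LHS = -0² - 0 - 3 = -3; -3 ≥ 1 — FAILS
At the ends of the range:
x = -1000: LHS = -(-1000)² - (-1000) - 3 = -999003; -999003 ≥ 1 — FAILS
x = 1000: LHS = -1000² - 1000 - 3 = -1001003; -1001003 ≥ 1 — FAILS
Hence LHS − RHS is never zero or positive, i.e. LHS < RHS throughout, so the claimed relation (≥) fails for every integer in [-1000, 1000].

No integer in the range satisfies it.

Answer: Never true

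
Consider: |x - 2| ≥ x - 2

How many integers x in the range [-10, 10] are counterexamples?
Over all integers in [-10, 10], LHS − RHS is smallest at x = 2, where it equals 0:
x = 2: LHS = |2 - 2| = |0| = 0, RHS = 2 - 2 = 0; 0 ≥ 0 — holds
At the ends of the range:
x = -10: LHS = |(-10) - 2| = |-12| = 12, RHS = (-10) - 2 = -12; 12 ≥ -12 — holds
x = 10: LHS = |10 - 2| = |8| = 8, RHS = 10 - 2 = 8; 8 ≥ 8 — holds
Hence LHS − RHS is never negative, i.e. LHS ≥ RHS throughout, so the relation holds for every integer in [-10, 10].

No counterexample appears in that range.

Answer: 0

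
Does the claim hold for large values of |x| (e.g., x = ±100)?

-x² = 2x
x = 100: LHS = -100² = -10000, RHS = 2·100 = 200; -10000 = 200 — FAILS
x = -100: LHS = -(-100)² = -10000, RHS = 2·(-100) = -200; -10000 = -200 — FAILS

Answer: No, fails for both x = 100 and x = -100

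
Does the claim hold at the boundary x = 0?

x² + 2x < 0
x = 0: LHS = 0² + 2·0 = 0; 0 < 0 — FAILS

The relation fails at x = 0, so x = 0 is a counterexample.

Answer: No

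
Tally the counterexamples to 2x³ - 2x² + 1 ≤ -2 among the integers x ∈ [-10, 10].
Counterexamples in [-10, 10]: {0, 1, 2, 3, 4, 5, 6, 7, 8, 9, 10}.

Counting them gives 11 values.

Answer: 11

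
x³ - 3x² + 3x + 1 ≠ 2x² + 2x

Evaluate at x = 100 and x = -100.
x = 100: LHS = 100³ - 3·100² + 3·100 + 1 = 970301, RHS = 2·100² + 2·100 = 20200; 970301 ≠ 20200 — holds
x = -100: LHS = (-100)³ - 3·(-100)² + 3·(-100) + 1 = -1030299, RHS = 2·(-100)² + 2·(-100) = 19800; -1030299 ≠ 19800 — holds

Answer: Yes, holds for both x = 100 and x = -100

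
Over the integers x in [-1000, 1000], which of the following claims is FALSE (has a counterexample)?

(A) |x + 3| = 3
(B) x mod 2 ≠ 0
(A) x = 1: LHS = |1 + 3| = |4| = 4; 4 = 3 — FAILS
(B) x = 0: LHS = 0 mod 2 = 0; 0 ≠ 0 — FAILS

Answer: Both A and B are false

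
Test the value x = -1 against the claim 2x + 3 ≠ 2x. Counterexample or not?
Substitute x = -1 into the relation:
x = -1: LHS = 2·(-1) + 3 = 1, RHS = 2·(-1) = -2; 1 ≠ -2 — holds

The relation holds at x = -1, so it is not a counterexample.

Answer: No, x = -1 is not a counterexample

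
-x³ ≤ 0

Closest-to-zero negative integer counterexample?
Testing negative integers from -1 downward:
x = -1: LHS = -(-1)³ = 1; 1 ≤ 0 — FAILS  ← closest negative counterexample to 0

Answer: x = -1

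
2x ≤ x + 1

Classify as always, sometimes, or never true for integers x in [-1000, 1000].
Holds at x = 0: LHS = 2·0 = 0, RHS = 0 + 1 = 1; 0 ≤ 1 — holds
Fails at x = 2: LHS = 2·2 = 4, RHS = 2 + 1 = 3; 4 ≤ 3 — FAILS
It is satisfied by some integers in the range but not all.

Answer: Sometimes true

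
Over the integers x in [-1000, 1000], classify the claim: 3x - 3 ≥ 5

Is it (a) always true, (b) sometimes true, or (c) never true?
Holds at x = 3: LHS = 3·3 - 3 = 6; 6 ≥ 5 — holds
Fails at x = 0: LHS = 3·0 - 3 = -3; -3 ≥ 5 — FAILS
It is satisfied by some integers in the range but not all.

Answer: Sometimes true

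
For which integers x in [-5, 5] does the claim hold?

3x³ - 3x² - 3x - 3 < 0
Holds for: {-5, -4, -3, -2, -1, 0, 1}
Fails for: {2, 3, 4, 5}

Answer: {-5, -4, -3, -2, -1, 0, 1}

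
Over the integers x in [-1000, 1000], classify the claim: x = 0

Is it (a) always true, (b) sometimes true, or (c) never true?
Holds at x = 0: 0 = 0 — holds
Fails at x = 1: 1 = 0 — FAILS
It is satisfied by some integers in the range but not all.

Answer: Sometimes true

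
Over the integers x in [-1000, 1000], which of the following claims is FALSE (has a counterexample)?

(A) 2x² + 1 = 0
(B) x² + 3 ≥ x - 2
(A) x = 0: LHS = 2·0² + 1 = 1; 1 = 0 — FAILS

(B) Over all integers in [-1000, 1000], LHS − RHS is smallest at x = 0, where it equals 5:
x = 0: LHS = 0² + 3 = 3, RHS = 0 - 2 = -2; 3 ≥ -2 — holds
At the ends of the range:
x = -1000: LHS = (-1000)² + 3 = 1000003, RHS = (-1000) - 2 = -1002; 1000003 ≥ -1002 — holds
x = 1000: LHS = 1000² + 3 = 1000003, RHS = 1000 - 2 = 998; 1000003 ≥ 998 — holds
Hence LHS − RHS is never negative, i.e. LHS ≥ RHS throughout, so the relation holds for every integer in [-1000, 1000].

Only (A) has a counterexample.

Answer: A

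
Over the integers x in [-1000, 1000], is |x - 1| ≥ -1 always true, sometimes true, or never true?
An absolute value is never negative, so the left side is ≥ 0 for every x, while the right side is -1. Tightest case in [-1000, 1000] is x = 1:
x = 1: LHS = |1 - 1| = |0| = 0; 0 ≥ -1 — holds
Hence LHS − RHS is never negative, i.e. LHS ≥ RHS throughout, so the relation holds for every integer in [-1000, 1000].

No counterexample exists.

Answer: Always true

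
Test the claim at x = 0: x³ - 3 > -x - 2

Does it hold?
x = 0: LHS = 0³ - 3 = -3, RHS = -0 - 2 = -2; -3 > -2 — FAILS

The relation fails at x = 0, so x = 0 is a counterexample.

Answer: No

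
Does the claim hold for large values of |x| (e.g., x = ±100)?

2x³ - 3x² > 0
x = 100: LHS = 2·100³ - 3·100² = 1970000; 1970000 > 0 — holds
x = -100: LHS = 2·(-100)³ - 3·(-100)² = -2030000; -2030000 > 0 — FAILS

Answer: Partially: holds for x = 100, fails for x = -100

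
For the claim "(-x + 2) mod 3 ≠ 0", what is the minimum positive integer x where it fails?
Testing positive integers:
x = 1: LHS = (-1 + 2) mod 3 = 1 mod 3 = 1; 1 ≠ 0 — holds
x = 2: LHS = (-2 + 2) mod 3 = 0 mod 3 = 0; 0 ≠ 0 — FAILS  ← smallest positive counterexample

Answer: x = 2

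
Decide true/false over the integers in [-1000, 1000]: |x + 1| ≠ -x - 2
Over all integers in [-1000, 1000], LHS − RHS is always positive; it is smallest at x = -1, where it equals 1:
x = -1: LHS = |(-1) + 1| = |0| = 0, RHS = -(-1) - 2 = -1; 0 ≠ -1 — holds
At the ends of the range:
x = -1000: LHS = |(-1000) + 1| = |-999| = 999, RHS = -(-1000) - 2 = 998; 999 ≠ 998 — holds
x = 1000: LHS = |1000 + 1| = |1001| = 1001, RHS = -1000 - 2 = -1002; 1001 ≠ -1002 — holds
Hence LHS − RHS is never 0, i.e. the two sides are never equal, so the relation holds for every integer in [-1000, 1000].

No counterexample exists.

Answer: True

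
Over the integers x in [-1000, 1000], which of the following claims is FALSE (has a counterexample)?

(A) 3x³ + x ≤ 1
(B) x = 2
(A) x = 1: LHS = 3·1³ + 1 = 4; 4 ≤ 1 — FAILS
(B) x = 0: 0 = 2 — FAILS

Answer: Both A and B are false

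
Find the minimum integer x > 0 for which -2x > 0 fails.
Testing positive integers:
x = 1: LHS = -2·1 = -2; -2 > 0 — FAILS  ← smallest positive counterexample

Answer: x = 1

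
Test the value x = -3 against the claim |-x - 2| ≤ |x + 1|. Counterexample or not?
Substitute x = -3 into the relation:
x = -3: LHS = |-(-3) - 2| = |1| = 1, RHS = |(-3) + 1| = |-2| = 2; 1 ≤ 2 — holds

The claim holds here, so x = -3 is not a counterexample. (A counterexample exists elsewhere, e.g. x = 0.)

Answer: No, x = -3 is not a counterexample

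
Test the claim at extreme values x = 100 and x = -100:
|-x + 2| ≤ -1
x = 100: LHS = |-100 + 2| = |-98| = 98; 98 ≤ -1 — FAILS
x = -100: LHS = |-(-100) + 2| = |102| = 102; 102 ≤ -1 — FAILS

Answer: No, fails for both x = 100 and x = -100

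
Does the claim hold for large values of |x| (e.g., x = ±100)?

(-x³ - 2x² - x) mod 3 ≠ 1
x = 100: LHS = (-100³ - 2·100² - 100) mod 3 = (-1020100) mod 3 = 2; 2 ≠ 1 — holds
x = -100: LHS = (-(-100)³ - 2·(-100)² - (-100)) mod 3 = 980100 mod 3 = 0; 0 ≠ 1 — holds

Answer: Yes, holds for both x = 100 and x = -100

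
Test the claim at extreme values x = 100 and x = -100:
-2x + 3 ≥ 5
x = 100: LHS = -2·100 + 3 = -197; -197 ≥ 5 — FAILS
x = -100: LHS = -2·(-100) + 3 = 203; 203 ≥ 5 — holds

Answer: Partially: fails for x = 100, holds for x = -100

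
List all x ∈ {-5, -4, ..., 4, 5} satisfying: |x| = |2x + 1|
Holds for: {-1}
Fails for: {-5, -4, -3, -2, 0, 1, 2, 3, 4, 5}

Answer: {-1}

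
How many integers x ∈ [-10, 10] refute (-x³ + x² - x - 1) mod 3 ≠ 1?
Counterexamples in [-10, 10]: {-8, -5, -2, 1, 4, 7, 10}.

Counting them gives 7 values.

Answer: 7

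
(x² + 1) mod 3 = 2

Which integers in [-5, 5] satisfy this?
Holds for: {-5, -4, -2, -1, 1, 2, 4, 5}
Fails for: {-3, 0, 3}

Answer: {-5, -4, -2, -1, 1, 2, 4, 5}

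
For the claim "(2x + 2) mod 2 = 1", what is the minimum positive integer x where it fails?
Testing positive integers:
x = 1: LHS = (2·1 + 2) mod 2 = 4 mod 2 = 0; 0 = 1 — FAILS  ← smallest positive counterexample

Answer: x = 1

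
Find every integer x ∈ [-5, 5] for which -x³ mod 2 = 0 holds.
Holds for: {-4, -2, 0, 2, 4}
Fails for: {-5, -3, -1, 1, 3, 5}

Answer: {-4, -2, 0, 2, 4}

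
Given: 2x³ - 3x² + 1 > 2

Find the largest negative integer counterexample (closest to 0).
Testing negative integers from -1 downward:
x = -1: LHS = 2·(-1)³ - 3·(-1)² + 1 = -4; -4 > 2 — FAILS  ← closest negative counterexample to 0

Answer: x = -1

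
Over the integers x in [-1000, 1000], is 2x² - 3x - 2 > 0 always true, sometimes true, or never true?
Holds at x = -1: LHS = 2·(-1)² - 3·(-1) - 2 = 3; 3 > 0 — holds
Fails at x = 0: LHS = 2·0² - 3·0 - 2 = -2; -2 > 0 — FAILS
It is satisfied by some integers in the range but not all.

Answer: Sometimes true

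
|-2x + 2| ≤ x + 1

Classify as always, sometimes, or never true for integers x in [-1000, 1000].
Holds at x = 1: LHS = |-2·1 + 2| = |0| = 0, RHS = 1 + 1 = 2; 0 ≤ 2 — holds
Fails at x = 0: LHS = |-2·0 + 2| = |2| = 2, RHS = 0 + 1 = 1; 2 ≤ 1 — FAILS
It is satisfied by some integers in the range but not all.

Answer: Sometimes true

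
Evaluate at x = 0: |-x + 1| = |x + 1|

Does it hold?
x = 0: LHS = |-0 + 1| = |1| = 1, RHS = |0 + 1| = |1| = 1; 1 = 1 — holds

The relation is satisfied at x = 0.

Answer: Yes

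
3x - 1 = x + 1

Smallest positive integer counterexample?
Testing positive integers:
x = 1: LHS = 3·1 - 1 = 2, RHS = 1 + 1 = 2; 2 = 2 — holds
x = 2: LHS = 3·2 - 1 = 5, RHS = 2 + 1 = 3; 5 = 3 — FAILS  ← smallest positive counterexample

Answer: x = 2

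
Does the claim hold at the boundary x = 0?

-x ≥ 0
x = 0: LHS = -0 = 0; 0 ≥ 0 — holds

The relation is satisfied at x = 0.

Answer: Yes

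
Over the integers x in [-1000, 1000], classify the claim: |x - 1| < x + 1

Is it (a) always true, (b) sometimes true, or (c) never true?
Holds at x = 1: LHS = |1 - 1| = |0| = 0, RHS = 1 + 1 = 2; 0 < 2 — holds
Fails at x = 0: LHS = |0 - 1| = |-1| = 1, RHS = 0 + 1 = 1; 1 < 1 — FAILS
It is satisfied by some integers in the range but not all.

Answer: Sometimes true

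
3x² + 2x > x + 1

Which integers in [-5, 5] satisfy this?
Holds for: {-5, -4, -3, -2, -1, 1, 2, 3, 4, 5}
Fails for: {0}

Answer: {-5, -4, -3, -2, -1, 1, 2, 3, 4, 5}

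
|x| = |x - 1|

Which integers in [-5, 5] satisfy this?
Track d = LHS − RHS over the integers in [-5, 5]. Equality would need d = 0, but d changes sign only between consecutive integers, jumping over 0:
x = 0: LHS = |0| = 0, RHS = |0 - 1| = |-1| = 1; 0 = 1 — FAILS  (d = -1)
x = 1: LHS = |1| = 1, RHS = |1 - 1| = |0| = 0; 1 = 0 — FAILS  (d = 1)
Away from these crossings d keeps a constant sign, and checking every integer in [-5, 5] confirms d ≠ 0 throughout. Hence the two sides are never equal, so the claimed relation (=) fails for every integer in [-5, 5].

Answer: None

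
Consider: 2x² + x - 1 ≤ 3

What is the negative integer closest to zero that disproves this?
Testing negative integers from -1 downward:
x = -1: LHS = 2·(-1)² + (-1) - 1 = 0; 0 ≤ 3 — holds
x = -2: LHS = 2·(-2)² + (-2) - 1 = 5; 5 ≤ 3 — FAILS  ← closest negative counterexample to 0

Answer: x = -2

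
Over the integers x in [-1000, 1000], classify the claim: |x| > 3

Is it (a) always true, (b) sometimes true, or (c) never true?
Holds at x = 4: LHS = |4| = 4; 4 > 3 — holds
Fails at x = 0: LHS = |0| = 0; 0 > 3 — FAILS
It is satisfied by some integers in the range but not all.

Answer: Sometimes true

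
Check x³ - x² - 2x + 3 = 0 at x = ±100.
x = 100: LHS = 100³ - 100² - 2·100 + 3 = 989803; 989803 = 0 — FAILS
x = -100: LHS = (-100)³ - (-100)² - 2·(-100) + 3 = -1009797; -1009797 = 0 — FAILS

Answer: No, fails for both x = 100 and x = -100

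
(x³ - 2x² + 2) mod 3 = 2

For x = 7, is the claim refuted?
Substitute x = 7 into the relation:
x = 7: LHS = (7³ - 2·7² + 2) mod 3 = 247 mod 3 = 1; 1 = 2 — FAILS

Since the claim fails at x = 7, this value is a counterexample.

Answer: Yes, x = 7 is a counterexample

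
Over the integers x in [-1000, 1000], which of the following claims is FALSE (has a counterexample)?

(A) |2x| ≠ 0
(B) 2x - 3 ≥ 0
(A) x = 0: LHS = |2·0| = |0| = 0; 0 ≠ 0 — FAILS
(B) x = 0: LHS = 2·0 - 3 = -3; -3 ≥ 0 — FAILS

Answer: Both A and B are false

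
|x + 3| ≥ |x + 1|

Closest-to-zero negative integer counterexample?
Testing negative integers from -1 downward:
x = -1: LHS = |(-1) + 3| = |2| = 2, RHS = |(-1) + 1| = |0| = 0; 2 ≥ 0 — holds
x = -2: LHS = |(-2) + 3| = |1| = 1, RHS = |(-2) + 1| = |-1| = 1; 1 ≥ 1 — holds
x = -3: LHS = |(-3) + 3| = |0| = 0, RHS = |(-3) + 1| = |-2| = 2; 0 ≥ 2 — FAILS  ← closest negative counterexample to 0

Answer: x = -3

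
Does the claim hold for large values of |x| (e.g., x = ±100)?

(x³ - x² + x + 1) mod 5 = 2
x = 100: LHS = (100³ - 100² + 100 + 1) mod 5 = 990101 mod 5 = 1; 1 = 2 — FAILS
x = -100: LHS = ((-100)³ - (-100)² + (-100) + 1) mod 5 = (-1010099) mod 5 = 1; 1 = 2 — FAILS

Answer: No, fails for both x = 100 and x = -100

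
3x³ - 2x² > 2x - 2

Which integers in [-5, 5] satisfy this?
Holds for: {0, 1, 2, 3, 4, 5}
Fails for: {-5, -4, -3, -2, -1}

Answer: {0, 1, 2, 3, 4, 5}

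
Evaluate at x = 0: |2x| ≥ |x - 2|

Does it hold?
x = 0: LHS = |2·0| = |0| = 0, RHS = |0 - 2| = |-2| = 2; 0 ≥ 2 — FAILS

The relation fails at x = 0, so x = 0 is a counterexample.

Answer: No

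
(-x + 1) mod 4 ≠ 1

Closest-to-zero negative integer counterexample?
Testing negative integers from -1 downward:
x = -1: LHS = (-(-1) + 1) mod 4 = 2 mod 4 = 2; 2 ≠ 1 — holds
x = -2: LHS = (-(-2) + 1) mod 4 = 3 mod 4 = 3; 3 ≠ 1 — holds
x = -3: LHS = (-(-3) + 1) mod 4 = 4 mod 4 = 0; 0 ≠ 1 — holds
x = -4: LHS = (-(-4) + 1) mod 4 = 5 mod 4 = 1; 1 ≠ 1 — FAILS  ← closest negative counterexample to 0

Answer: x = -4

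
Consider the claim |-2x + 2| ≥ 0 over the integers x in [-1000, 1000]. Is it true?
An absolute value is never negative, so the left side is ≥ 0 for every x, while the right side is 0. Tightest case in [-1000, 1000] is x = 1:
x = 1: LHS = |-2·1 + 2| = |0| = 0; 0 ≥ 0 — holds
Hence LHS − RHS is never negative, i.e. LHS ≥ RHS throughout, so the relation holds for every integer in [-1000, 1000].

No counterexample exists.

Answer: True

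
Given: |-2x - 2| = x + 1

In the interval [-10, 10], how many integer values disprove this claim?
Counterexamples in [-10, 10]: {-10, -9, -8, -7, -6, -5, -4, -3, -2, 0, 1, 2, 3, 4, 5, 6, 7, 8, 9, 10}.

Counting them gives 20 values.

Answer: 20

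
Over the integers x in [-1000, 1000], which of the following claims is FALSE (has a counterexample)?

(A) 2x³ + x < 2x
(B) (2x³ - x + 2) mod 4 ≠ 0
(A) x = 0: LHS = 2·0³ + 0 = 0, RHS = 2·0 = 0; 0 < 0 — FAILS
(B) x = 2: LHS = (2·2³ - 2 + 2) mod 4 = 16 mod 4 = 0; 0 ≠ 0 — FAILS

Answer: Both A and B are false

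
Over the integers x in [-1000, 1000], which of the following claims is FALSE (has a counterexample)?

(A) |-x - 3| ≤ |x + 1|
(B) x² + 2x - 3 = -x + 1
(A) x = 0: LHS = |-0 - 3| = |-3| = 3, RHS = |0 + 1| = |1| = 1; 3 ≤ 1 — FAILS
(B) x = 0: LHS = 0² + 2·0 - 3 = -3, RHS = -0 + 1 = 1; -3 = 1 — FAILS

Answer: Both A and B are false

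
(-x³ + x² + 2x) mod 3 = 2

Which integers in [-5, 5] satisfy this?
Holds for: {-5, -2, 1, 4}
Fails for: {-4, -3, -1, 0, 2, 3, 5}

Answer: {-5, -2, 1, 4}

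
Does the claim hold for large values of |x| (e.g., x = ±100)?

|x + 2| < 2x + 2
x = 100: LHS = |100 + 2| = |102| = 102, RHS = 2·100 + 2 = 202; 102 < 202 — holds
x = -100: LHS = |(-100) + 2| = |-98| = 98, RHS = 2·(-100) + 2 = -198; 98 < -198 — FAILS

Answer: Partially: holds for x = 100, fails for x = -100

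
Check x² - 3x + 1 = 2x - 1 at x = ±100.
x = 100: LHS = 100² - 3·100 + 1 = 9701, RHS = 2·100 - 1 = 199; 9701 = 199 — FAILS
x = -100: LHS = (-100)² - 3·(-100) + 1 = 10301, RHS = 2·(-100) - 1 = -201; 10301 = -201 — FAILS

Answer: No, fails for both x = 100 and x = -100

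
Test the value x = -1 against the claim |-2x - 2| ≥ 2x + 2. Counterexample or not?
Substitute x = -1 into the relation:
x = -1: LHS = |-2·(-1) - 2| = |0| = 0, RHS = 2·(-1) + 2 = 0; 0 ≥ 0 — holds

The relation holds at x = -1, so it is not a counterexample.

Answer: No, x = -1 is not a counterexample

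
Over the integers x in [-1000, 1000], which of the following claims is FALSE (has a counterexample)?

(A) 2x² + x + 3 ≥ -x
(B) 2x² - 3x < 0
(A) Over all integers in [-1000, 1000], LHS − RHS is smallest at x = 0, where it equals 3:
x = 0: LHS = 2·0² + 0 + 3 = 3, RHS = -0 = 0; 3 ≥ 0 — holds
At the ends of the range:
x = -1000: LHS = 2·(-1000)² + (-1000) + 3 = 1999003, RHS = -(-1000) = 1000; 1999003 ≥ 1000 — holds
x = 1000: LHS = 2·1000² + 1000 + 3 = 2001003; 2001003 ≥ -1000 — holds
Hence LHS − RHS is never negative, i.e. LHS ≥ RHS throughout, so the relation holds for every integer in [-1000, 1000].

(B) x = 0: LHS = 2·0² - 3·0 = 0; 0 < 0 — FAILS

Only (B) has a counterexample.

Answer: B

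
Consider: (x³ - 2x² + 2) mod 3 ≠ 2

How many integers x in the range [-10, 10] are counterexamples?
Counterexamples in [-10, 10]: {-10, -9, -7, -6, -4, -3, -1, 0, 2, 3, 5, 6, 8, 9}.

Counting them gives 14 values.

Answer: 14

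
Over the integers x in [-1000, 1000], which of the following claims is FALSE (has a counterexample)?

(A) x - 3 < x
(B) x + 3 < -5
(A) Over all integers in [-1000, 1000], LHS − RHS is largest at x = 0, where it equals -3:
x = 0: LHS = 0 - 3 = -3; -3 < 0 — holds
At the ends of the range:
x = -1000: LHS = (-1000) - 3 = -1003; -1003 < -1000 — holds
x = 1000: LHS = 1000 - 3 = 997; 997 < 1000 — holds
Hence LHS − RHS is never zero or positive, i.e. LHS < RHS throughout, so the relation holds for every integer in [-1000, 1000].

(B) x = 0: LHS = 0 + 3 = 3; 3 < -5 — FAILS

Only (B) has a counterexample.

Answer: B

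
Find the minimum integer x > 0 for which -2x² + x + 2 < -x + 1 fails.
Testing positive integers:
x = 1: LHS = -2·1² + 1 + 2 = 1, RHS = -1 + 1 = 0; 1 < 0 — FAILS  ← smallest positive counterexample

Answer: x = 1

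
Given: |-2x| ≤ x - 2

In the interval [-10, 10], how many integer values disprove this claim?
Counterexamples in [-10, 10]: {-10, -9, -8, -7, -6, -5, -4, -3, -2, -1, 0, 1, 2, 3, 4, 5, 6, 7, 8, 9, 10}.

Counting them gives 21 values.

Answer: 21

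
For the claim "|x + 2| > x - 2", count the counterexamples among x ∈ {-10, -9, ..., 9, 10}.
Over all integers in [-10, 10], LHS − RHS is smallest at x = 0, where it equals 4:
x = 0: LHS = |0 + 2| = |2| = 2, RHS = 0 - 2 = -2; 2 > -2 — holds
At the ends of the range:
x = -10: LHS = |(-10) + 2| = |-8| = 8, RHS = (-10) - 2 = -12; 8 > -12 — holds
x = 10: LHS = |10 + 2| = |12| = 12, RHS = 10 - 2 = 8; 12 > 8 — holds
Hence LHS − RHS is never zero or negative, i.e. LHS > RHS throughout, so the relation holds for every integer in [-10, 10].

No counterexample appears in that range.

Answer: 0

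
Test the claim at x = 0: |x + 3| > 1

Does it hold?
x = 0: LHS = |0 + 3| = |3| = 3; 3 > 1 — holds

The relation is satisfied at x = 0.

Answer: Yes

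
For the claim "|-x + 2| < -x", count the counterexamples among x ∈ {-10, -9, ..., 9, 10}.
Counterexamples in [-10, 10]: {-10, -9, -8, -7, -6, -5, -4, -3, -2, -1, 0, 1, 2, 3, 4, 5, 6, 7, 8, 9, 10}.

Counting them gives 21 values.

Answer: 21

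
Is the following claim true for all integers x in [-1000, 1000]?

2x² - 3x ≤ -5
The claim fails at x = 0:
x = 0: LHS = 2·0² - 3·0 = 0; 0 ≤ -5 — FAILS

Because a single integer refutes it, the statement is false.

Answer: False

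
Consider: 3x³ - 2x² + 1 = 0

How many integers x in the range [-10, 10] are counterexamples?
Counterexamples in [-10, 10]: {-10, -9, -8, -7, -6, -5, -4, -3, -2, -1, 0, 1, 2, 3, 4, 5, 6, 7, 8, 9, 10}.

Counting them gives 21 values.

Answer: 21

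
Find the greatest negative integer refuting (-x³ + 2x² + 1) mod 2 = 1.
Testing negative integers from -1 downward:
x = -1: LHS = (-(-1)³ + 2·(-1)² + 1) mod 2 = 4 mod 2 = 0; 0 = 1 — FAILS  ← closest negative counterexample to 0

Answer: x = -1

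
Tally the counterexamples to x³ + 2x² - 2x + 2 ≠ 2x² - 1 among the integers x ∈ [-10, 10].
Track d = LHS − RHS over the integers in [-10, 10]. Equality would need d = 0, but d changes sign only between consecutive integers, jumping over 0:
x = -2: LHS = (-2)³ + 2·(-2)² - 2·(-2) + 2 = 6, RHS = 2·(-2)² - 1 = 7; 6 ≠ 7 — holds  (d = -1)
x = -1: LHS = (-1)³ + 2·(-1)² - 2·(-1) + 2 = 5, RHS = 2·(-1)² - 1 = 1; 5 ≠ 1 — holds  (d = 4)
Away from these crossings d keeps a constant sign, and checking every integer in [-10, 10] confirms d ≠ 0 throughout. Hence the two sides are never equal, so the relation holds for every integer in [-10, 10].

No counterexample appears in that range.

Answer: 0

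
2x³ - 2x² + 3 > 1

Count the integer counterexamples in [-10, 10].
Counterexamples in [-10, 10]: {-10, -9, -8, -7, -6, -5, -4, -3, -2, -1}.

Counting them gives 10 values.

Answer: 10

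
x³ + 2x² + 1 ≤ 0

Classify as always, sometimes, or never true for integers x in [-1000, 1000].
Holds at x = -3: LHS = (-3)³ + 2·(-3)² + 1 = -8; -8 ≤ 0 — holds
Fails at x = 0: LHS = 0³ + 2·0² + 1 = 1; 1 ≤ 0 — FAILS
It is satisfied by some integers in the range but not all.

Answer: Sometimes true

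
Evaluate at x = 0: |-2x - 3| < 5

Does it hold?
x = 0: LHS = |-2·0 - 3| = |-3| = 3; 3 < 5 — holds

The relation is satisfied at x = 0.

Answer: Yes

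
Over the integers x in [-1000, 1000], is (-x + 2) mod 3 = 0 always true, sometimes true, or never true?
Holds at x = -1: LHS = (-(-1) + 2) mod 3 = 3 mod 3 = 0; 0 = 0 — holds
Fails at x = 0: LHS = (-0 + 2) mod 3 = 2 mod 3 = 2; 2 = 0 — FAILS
It is satisfied by some integers in the range but not all.

Answer: Sometimes true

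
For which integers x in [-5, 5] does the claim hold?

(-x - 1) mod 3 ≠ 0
Holds for: {-5, -3, -2, 0, 1, 3, 4}
Fails for: {-4, -1, 2, 5}

Answer: {-5, -3, -2, 0, 1, 3, 4}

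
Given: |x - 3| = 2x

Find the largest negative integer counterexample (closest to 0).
Testing negative integers from -1 downward:
x = -1: LHS = |(-1) - 3| = |-4| = 4, RHS = 2·(-1) = -2; 4 = -2 — FAILS  ← closest negative counterexample to 0

Answer: x = -1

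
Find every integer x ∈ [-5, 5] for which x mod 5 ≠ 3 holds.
Holds for: {-5, -4, -3, -1, 0, 1, 2, 4, 5}
Fails for: {-2, 3}

Answer: {-5, -4, -3, -1, 0, 1, 2, 4, 5}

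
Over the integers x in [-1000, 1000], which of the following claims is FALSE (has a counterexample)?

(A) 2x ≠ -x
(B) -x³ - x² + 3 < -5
(A) x = 0: LHS = 2·0 = 0, RHS = -0 = 0; 0 ≠ 0 — FAILS
(B) x = 0: LHS = -0³ - 0² + 3 = 3; 3 < -5 — FAILS

Answer: Both A and B are false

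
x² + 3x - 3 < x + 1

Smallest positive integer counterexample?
Testing positive integers:
x = 1: LHS = 1² + 3·1 - 3 = 1, RHS = 1 + 1 = 2; 1 < 2 — holds
x = 2: LHS = 2² + 3·2 - 3 = 7, RHS = 2 + 1 = 3; 7 < 3 — FAILS  ← smallest positive counterexample

Answer: x = 2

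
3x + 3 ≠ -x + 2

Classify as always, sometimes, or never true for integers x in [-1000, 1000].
Track d = LHS − RHS over the integers in [-1000, 1000]. Equality would need d = 0, but d changes sign only between consecutive integers, jumping over 0:
x = -1: LHS = 3·(-1) + 3 = 0, RHS = -(-1) + 2 = 3; 0 ≠ 3 — holds  (d = -3)
x = 0: LHS = 3·0 + 3 = 3, RHS = -0 + 2 = 2; 3 ≠ 2 — holds  (d = 1)
Away from these crossings d keeps a constant sign, and checking every integer in [-1000, 1000] confirms d ≠ 0 throughout. Hence the two sides are never equal, so the relation holds for every integer in [-1000, 1000].

No counterexample exists.

Answer: Always true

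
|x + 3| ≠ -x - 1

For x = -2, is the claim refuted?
Substitute x = -2 into the relation:
x = -2: LHS = |(-2) + 3| = |1| = 1, RHS = -(-2) - 1 = 1; 1 ≠ 1 — FAILS

Since the claim fails at x = -2, this value is a counterexample.

Answer: Yes, x = -2 is a counterexample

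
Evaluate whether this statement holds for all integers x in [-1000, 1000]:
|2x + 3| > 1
The claim fails at x = -1:
x = -1: LHS = |2·(-1) + 3| = |1| = 1; 1 > 1 — FAILS

Because a single integer refutes it, the statement is false.

Answer: False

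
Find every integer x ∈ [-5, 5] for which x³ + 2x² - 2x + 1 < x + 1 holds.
Holds for: {-5, -4}
Fails for: {-3, -2, -1, 0, 1, 2, 3, 4, 5}

Answer: {-5, -4}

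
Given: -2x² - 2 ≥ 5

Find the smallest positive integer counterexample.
Testing positive integers:
x = 1: LHS = -2·1² - 2 = -4; -4 ≥ 5 — FAILS  ← smallest positive counterexample

Answer: x = 1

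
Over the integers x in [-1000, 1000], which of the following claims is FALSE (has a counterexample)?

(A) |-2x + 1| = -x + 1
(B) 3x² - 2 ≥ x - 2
(A) x = 1: LHS = |-2·1 + 1| = |-1| = 1, RHS = -1 + 1 = 0; 1 = 0 — FAILS

(B) Over all integers in [-1000, 1000], LHS − RHS is smallest at x = 0, where it equals 0:
x = 0: LHS = 3·0² - 2 = -2, RHS = 0 - 2 = -2; -2 ≥ -2 — holds
At the ends of the range:
x = -1000: LHS = 3·(-1000)² - 2 = 2999998, RHS = (-1000) - 2 = -1002; 2999998 ≥ -1002 — holds
x = 1000: LHS = 3·1000² - 2 = 2999998, RHS = 1000 - 2 = 998; 2999998 ≥ 998 — holds
Hence LHS − RHS is never negative, i.e. LHS ≥ RHS throughout, so the relation holds for every integer in [-1000, 1000].

Only (A) has a counterexample.

Answer: A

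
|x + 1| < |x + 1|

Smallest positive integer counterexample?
Testing positive integers:
x = 1: LHS = |1 + 1| = |2| = 2, RHS = |1 + 1| = |2| = 2; 2 < 2 — FAILS  ← smallest positive counterexample

Answer: x = 1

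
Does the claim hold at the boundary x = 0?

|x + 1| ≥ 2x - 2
x = 0: LHS = |0 + 1| = |1| = 1, RHS = 2·0 - 2 = -2; 1 ≥ -2 — holds

The relation is satisfied at x = 0.

Answer: Yes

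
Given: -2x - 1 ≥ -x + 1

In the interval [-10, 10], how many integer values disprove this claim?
Counterexamples in [-10, 10]: {-1, 0, 1, 2, 3, 4, 5, 6, 7, 8, 9, 10}.

Counting them gives 12 values.

Answer: 12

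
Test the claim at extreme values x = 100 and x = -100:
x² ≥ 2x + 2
x = 100: LHS = 100² = 10000, RHS = 2·100 + 2 = 202; 10000 ≥ 202 — holds
x = -100: LHS = (-100)² = 10000, RHS = 2·(-100) + 2 = -198; 10000 ≥ -198 — holds

Answer: Yes, holds for both x = 100 and x = -100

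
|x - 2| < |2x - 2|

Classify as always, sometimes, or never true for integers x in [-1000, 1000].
Holds at x = -1: LHS = |(-1) - 2| = |-3| = 3, RHS = |2·(-1) - 2| = |-4| = 4; 3 < 4 — holds
Fails at x = 0: LHS = |0 - 2| = |-2| = 2, RHS = |2·0 - 2| = |-2| = 2; 2 < 2 — FAILS
It is satisfied by some integers in the range but not all.

Answer: Sometimes true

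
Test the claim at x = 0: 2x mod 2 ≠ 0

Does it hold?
x = 0: LHS = (2·0) mod 2 = 0 mod 2 = 0; 0 ≠ 0 — FAILS

The relation fails at x = 0, so x = 0 is a counterexample.

Answer: No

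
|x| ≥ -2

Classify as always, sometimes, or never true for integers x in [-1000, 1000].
An absolute value is never negative, so the left side is ≥ 0 for every x, while the right side is -2. Tightest case in [-1000, 1000] is x = 0:
x = 0: LHS = |0| = 0; 0 ≥ -2 — holds
Hence LHS − RHS is never negative, i.e. LHS ≥ RHS throughout, so the relation holds for every integer in [-1000, 1000].

No counterexample exists.

Answer: Always true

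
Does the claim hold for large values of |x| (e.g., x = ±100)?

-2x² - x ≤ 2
x = 100: LHS = -2·100² - 100 = -20100; -20100 ≤ 2 — holds
x = -100: LHS = -2·(-100)² - (-100) = -19900; -19900 ≤ 2 — holds

Answer: Yes, holds for both x = 100 and x = -100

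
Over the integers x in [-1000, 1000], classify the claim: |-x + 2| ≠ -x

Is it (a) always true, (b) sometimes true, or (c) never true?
Over all integers in [-1000, 1000], LHS − RHS is always positive; it is smallest at x = 0, where it equals 2:
x = 0: LHS = |-0 + 2| = |2| = 2, RHS = -0 = 0; 2 ≠ 0 — holds
At the ends of the range:
x = -1000: LHS = |-(-1000) + 2| = |1002| = 1002, RHS = -(-1000) = 1000; 1002 ≠ 1000 — holds
x = 1000: LHS = |-1000 + 2| = |-998| = 998; 998 ≠ -1000 — holds
Hence LHS − RHS is never 0, i.e. the two sides are never equal, so the relation holds for every integer in [-1000, 1000].

No counterexample exists.

Answer: Always true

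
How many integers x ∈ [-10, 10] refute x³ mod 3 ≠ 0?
Counterexamples in [-10, 10]: {-9, -6, -3, 0, 3, 6, 9}.

Counting them gives 7 values.

Answer: 7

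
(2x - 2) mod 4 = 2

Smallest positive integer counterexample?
Testing positive integers:
x = 1: LHS = (2·1 - 2) mod 4 = 0 mod 4 = 0; 0 = 2 — FAILS  ← smallest positive counterexample

Answer: x = 1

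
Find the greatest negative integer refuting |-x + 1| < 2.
Testing negative integers from -1 downward:
x = -1: LHS = |-(-1) + 1| = |2| = 2; 2 < 2 — FAILS  ← closest negative counterexample to 0

Answer: x = -1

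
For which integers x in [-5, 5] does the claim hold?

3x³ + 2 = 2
Holds for: {0}
Fails for: {-5, -4, -3, -2, -1, 1, 2, 3, 4, 5}

Answer: {0}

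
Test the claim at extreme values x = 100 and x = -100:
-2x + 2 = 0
x = 100: LHS = -2·100 + 2 = -198; -198 = 0 — FAILS
x = -100: LHS = -2·(-100) + 2 = 202; 202 = 0 — FAILS

Answer: No, fails for both x = 100 and x = -100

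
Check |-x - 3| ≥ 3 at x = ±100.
x = 100: LHS = |-100 - 3| = |-103| = 103; 103 ≥ 3 — holds
x = -100: LHS = |-(-100) - 3| = |97| = 97; 97 ≥ 3 — holds

Answer: Yes, holds for both x = 100 and x = -100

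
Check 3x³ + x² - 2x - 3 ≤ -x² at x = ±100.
x = 100: LHS = 3·100³ + 100² - 2·100 - 3 = 3009797, RHS = -100² = -10000; 3009797 ≤ -10000 — FAILS
x = -100: LHS = 3·(-100)³ + (-100)² - 2·(-100) - 3 = -2989803, RHS = -(-100)² = -10000; -2989803 ≤ -10000 — holds

Answer: Partially: fails for x = 100, holds for x = -100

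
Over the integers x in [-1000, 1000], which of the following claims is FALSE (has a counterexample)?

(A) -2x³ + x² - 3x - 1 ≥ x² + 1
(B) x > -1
(A) x = 0: LHS = -2·0³ + 0² - 3·0 - 1 = -1, RHS = 0² + 1 = 1; -1 ≥ 1 — FAILS
(B) x = -1: -1 > -1 — FAILS

Answer: Both A and B are false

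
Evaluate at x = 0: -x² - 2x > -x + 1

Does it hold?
x = 0: LHS = -0² - 2·0 = 0, RHS = -0 + 1 = 1; 0 > 1 — FAILS

The relation fails at x = 0, so x = 0 is a counterexample.

Answer: No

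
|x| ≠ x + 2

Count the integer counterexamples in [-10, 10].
Counterexamples in [-10, 10]: {-1}.

Counting them gives 1 values.

Answer: 1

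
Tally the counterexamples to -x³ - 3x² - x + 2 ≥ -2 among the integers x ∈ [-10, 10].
Counterexamples in [-10, 10]: {1, 2, 3, 4, 5, 6, 7, 8, 9, 10}.

Counting them gives 10 values.

Answer: 10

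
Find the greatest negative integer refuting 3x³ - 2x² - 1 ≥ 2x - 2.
Testing negative integers from -1 downward:
x = -1: LHS = 3·(-1)³ - 2·(-1)² - 1 = -6, RHS = 2·(-1) - 2 = -4; -6 ≥ -4 — FAILS  ← closest negative counterexample to 0

Answer: x = -1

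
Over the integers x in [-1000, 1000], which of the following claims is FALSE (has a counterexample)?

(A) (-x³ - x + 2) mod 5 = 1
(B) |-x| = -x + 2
(A) x = 0: LHS = (-0³ - 0 + 2) mod 5 = 2 mod 5 = 2; 2 = 1 — FAILS
(B) x = 0: LHS = |-0| = |0| = 0, RHS = -0 + 2 = 2; 0 = 2 — FAILS

Answer: Both A and B are false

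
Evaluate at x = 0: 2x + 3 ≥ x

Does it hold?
x = 0: LHS = 2·0 + 3 = 3; 3 ≥ 0 — holds

The relation is satisfied at x = 0.

Answer: Yes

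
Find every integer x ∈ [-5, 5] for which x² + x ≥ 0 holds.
Over all integers in [-5, 5], LHS − RHS is smallest at x = 0, where it equals 0:
x = 0: LHS = 0² + 0 = 0; 0 ≥ 0 — holds
At the ends of the range:
x = -5: LHS = (-5)² + (-5) = 20; 20 ≥ 0 — holds
x = 5: LHS = 5² + 5 = 30; 30 ≥ 0 — holds
Hence LHS − RHS is never negative, i.e. LHS ≥ RHS throughout, so the relation holds for every integer in [-5, 5].

Answer: All integers in [-5, 5]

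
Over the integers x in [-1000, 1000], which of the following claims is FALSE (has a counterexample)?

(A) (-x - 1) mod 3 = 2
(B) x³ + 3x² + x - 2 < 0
(A) x = 1: LHS = (-1 - 1) mod 3 = (-2) mod 3 = 1; 1 = 2 — FAILS
(B) x = 1: LHS = 1³ + 3·1² + 1 - 2 = 3; 3 < 0 — FAILS

Answer: Both A and B are false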